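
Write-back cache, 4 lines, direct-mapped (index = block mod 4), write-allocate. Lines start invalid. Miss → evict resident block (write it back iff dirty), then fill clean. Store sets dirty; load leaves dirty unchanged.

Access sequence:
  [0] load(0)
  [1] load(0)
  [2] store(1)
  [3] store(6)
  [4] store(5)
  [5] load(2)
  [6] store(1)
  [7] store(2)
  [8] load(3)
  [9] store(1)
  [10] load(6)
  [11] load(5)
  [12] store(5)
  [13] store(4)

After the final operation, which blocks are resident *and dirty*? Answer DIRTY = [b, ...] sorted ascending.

0: R B0 → L0 miss [-]
1: R B0 → L0 hit [-]
2: W B1 → L1 miss [D]
3: W B6 → L2 miss [D]
4: W B5 → L1 miss wb→B1 [D]
5: R B2 → L2 miss wb→B6 [-]
6: W B1 → L1 miss wb→B5 [D]
7: W B2 → L2 hit [D]
8: R B3 → L3 miss [-]
9: W B1 → L1 hit [D]
10: R B6 → L2 miss wb→B2 [-]
11: R B5 → L1 miss wb→B1 [-]
12: W B5 → L1 hit [D]
13: W B4 → L0 miss [D]

DIRTY = [4, 5]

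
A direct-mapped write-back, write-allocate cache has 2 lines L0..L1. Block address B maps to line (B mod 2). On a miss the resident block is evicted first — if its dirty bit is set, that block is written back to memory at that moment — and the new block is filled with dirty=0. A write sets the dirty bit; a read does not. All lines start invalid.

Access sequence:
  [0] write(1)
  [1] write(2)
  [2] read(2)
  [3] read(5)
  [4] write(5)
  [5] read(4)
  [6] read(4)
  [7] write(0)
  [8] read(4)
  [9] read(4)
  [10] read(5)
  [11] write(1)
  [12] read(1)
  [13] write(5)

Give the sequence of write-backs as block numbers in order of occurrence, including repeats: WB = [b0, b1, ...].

WB = [1, 2, 0, 5, 1]

0: W B1 → L1 miss [D]
1: W B2 → L0 miss [D]
2: R B2 → L0 hit [D]
3: R B5 → L1 miss wb→B1 [-]
4: W B5 → L1 hit [D]
5: R B4 → L0 miss wb→B2 [-]
6: R B4 → L0 hit [-]
7: W B0 → L0 miss [D]
8: R B4 → L0 miss wb→B0 [-]
9: R B4 → L0 hit [-]
10: R B5 → L1 hit [D]
11: W B1 → L1 miss wb→B5 [D]
12: R B1 → L1 hit [D]
13: W B5 → L1 miss wb→B1 [D]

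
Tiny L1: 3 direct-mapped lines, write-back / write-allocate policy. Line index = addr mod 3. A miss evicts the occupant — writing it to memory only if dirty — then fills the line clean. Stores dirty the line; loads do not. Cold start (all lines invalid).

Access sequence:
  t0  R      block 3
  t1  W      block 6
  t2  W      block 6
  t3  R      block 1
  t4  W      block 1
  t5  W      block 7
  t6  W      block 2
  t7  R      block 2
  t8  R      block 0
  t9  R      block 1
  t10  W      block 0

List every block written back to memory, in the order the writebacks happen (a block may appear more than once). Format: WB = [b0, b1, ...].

WB = [1, 6, 7]

0: R B3 → L0 miss [-]
1: W B6 → L0 miss [D]
2: W B6 → L0 hit [D]
3: R B1 → L1 miss [-]
4: W B1 → L1 hit [D]
5: W B7 → L1 miss wb→B1 [D]
6: W B2 → L2 miss [D]
7: R B2 → L2 hit [D]
8: R B0 → L0 miss wb→B6 [-]
9: R B1 → L1 miss wb→B7 [-]
10: W B0 → L0 hit [D]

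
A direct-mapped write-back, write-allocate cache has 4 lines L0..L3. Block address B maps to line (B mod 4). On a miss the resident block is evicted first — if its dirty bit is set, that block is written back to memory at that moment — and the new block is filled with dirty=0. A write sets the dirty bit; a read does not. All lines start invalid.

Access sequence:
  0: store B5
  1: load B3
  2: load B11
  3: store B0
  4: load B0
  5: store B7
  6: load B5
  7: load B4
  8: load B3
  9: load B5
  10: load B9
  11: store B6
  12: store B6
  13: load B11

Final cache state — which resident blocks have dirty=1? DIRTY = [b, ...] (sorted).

DIRTY = [6]

  0 | W B5 → L1 miss [D]
  1 | R B3 → L3 miss [-]
  2 | R B11 → L3 miss [-]
  3 | W B0 → L0 miss [D]
  4 | R B0 → L0 hit [D]
  5 | W B7 → L3 miss [D]
  6 | R B5 → L1 hit [D]
  7 | R B4 → L0 miss wb→B0 [-]
  8 | R B3 → L3 miss wb→B7 [-]
  9 | R B5 → L1 hit [D]
  10 | R B9 → L1 miss wb→B5 [-]
  11 | W B6 → L2 miss [D]
  12 | W B6 → L2 hit [D]
  13 | R B11 → L3 miss [-]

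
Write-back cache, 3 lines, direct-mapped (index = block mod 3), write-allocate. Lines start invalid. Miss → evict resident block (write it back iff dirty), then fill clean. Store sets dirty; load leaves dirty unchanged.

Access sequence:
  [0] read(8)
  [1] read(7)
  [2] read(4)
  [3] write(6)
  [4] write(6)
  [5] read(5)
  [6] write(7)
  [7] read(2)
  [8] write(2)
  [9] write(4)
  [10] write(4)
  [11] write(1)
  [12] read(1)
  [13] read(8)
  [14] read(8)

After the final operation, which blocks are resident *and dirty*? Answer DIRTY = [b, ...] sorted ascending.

0: R B8 -> L2 miss  d=-]
1: R B7 -> L1 miss  d=-]
2: R B4 -> L1 miss  d=-]
3: W B6 -> L0 miss  d=D]
4: W B6 -> L0 hit  d=D]
5: R B5 -> L2 miss  d=-]
6: W B7 -> L1 miss  d=D]
7: R B2 -> L2 miss  d=-]
8: W B2 -> L2 hit  d=D]
9: W B4 -> L1 miss wb->B7  d=D]
10: W B4 -> L1 hit  d=D]
11: W B1 -> L1 miss wb->B4  d=D]
12: R B1 -> L1 hit  d=D]
13: R B8 -> L2 miss wb->B2  d=-]
14: R B8 -> L2 hit  d=-]

DIRTY = [1, 6]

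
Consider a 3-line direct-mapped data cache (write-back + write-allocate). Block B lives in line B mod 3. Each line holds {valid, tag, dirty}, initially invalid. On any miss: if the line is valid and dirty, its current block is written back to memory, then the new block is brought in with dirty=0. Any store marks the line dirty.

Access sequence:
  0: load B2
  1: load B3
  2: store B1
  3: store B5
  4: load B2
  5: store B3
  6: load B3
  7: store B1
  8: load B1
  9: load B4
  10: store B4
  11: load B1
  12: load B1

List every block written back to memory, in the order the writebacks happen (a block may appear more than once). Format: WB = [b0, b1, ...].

WB = [5, 1, 4]

0: R B2 -> L2 miss  d=-]
1: R B3 -> L0 miss  d=-]
2: W B1 -> L1 miss  d=D]
3: W B5 -> L2 miss  d=D]
4: R B2 -> L2 miss wb->B5  d=-]
5: W B3 -> L0 hit  d=D]
6: R B3 -> L0 hit  d=D]
7: W B1 -> L1 hit  d=D]
8: R B1 -> L1 hit  d=D]
9: R B4 -> L1 miss wb->B1  d=-]
10: W B4 -> L1 hit  d=D]
11: R B1 -> L1 miss wb->B4  d=-]
12: R B1 -> L1 hit  d=-]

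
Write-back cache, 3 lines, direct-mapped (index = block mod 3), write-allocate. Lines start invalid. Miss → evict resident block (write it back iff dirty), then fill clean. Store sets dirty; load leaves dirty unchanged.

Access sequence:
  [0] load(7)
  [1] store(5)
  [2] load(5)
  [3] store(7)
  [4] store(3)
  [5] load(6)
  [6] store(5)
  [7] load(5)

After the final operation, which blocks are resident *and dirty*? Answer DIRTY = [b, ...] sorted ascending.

  0 | R B7 → L1 miss [-]
  1 | W B5 → L2 miss [D]
  2 | R B5 → L2 hit [D]
  3 | W B7 → L1 hit [D]
  4 | W B3 → L0 miss [D]
  5 | R B6 → L0 miss wb→B3 [-]
  6 | W B5 → L2 hit [D]
  7 | R B5 → L2 hit [D]

DIRTY = [5, 7]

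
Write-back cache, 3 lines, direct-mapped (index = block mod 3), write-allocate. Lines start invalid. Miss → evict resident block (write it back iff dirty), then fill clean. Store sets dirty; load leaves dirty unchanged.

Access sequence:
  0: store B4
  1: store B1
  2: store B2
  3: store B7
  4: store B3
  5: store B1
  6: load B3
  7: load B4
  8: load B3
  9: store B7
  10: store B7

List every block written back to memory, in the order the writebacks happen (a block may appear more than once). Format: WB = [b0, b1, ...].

  0 | W B4 → L1 miss [D]
  1 | W B1 → L1 miss wb→B4 [D]
  2 | W B2 → L2 miss [D]
  3 | W B7 → L1 miss wb→B1 [D]
  4 | W B3 → L0 miss [D]
  5 | W B1 → L1 miss wb→B7 [D]
  6 | R B3 → L0 hit [D]
  7 | R B4 → L1 miss wb→B1 [-]
  8 | R B3 → L0 hit [D]
  9 | W B7 → L1 miss [D]
  10 | W B7 → L1 hit [D]

WB = [4, 1, 7, 1]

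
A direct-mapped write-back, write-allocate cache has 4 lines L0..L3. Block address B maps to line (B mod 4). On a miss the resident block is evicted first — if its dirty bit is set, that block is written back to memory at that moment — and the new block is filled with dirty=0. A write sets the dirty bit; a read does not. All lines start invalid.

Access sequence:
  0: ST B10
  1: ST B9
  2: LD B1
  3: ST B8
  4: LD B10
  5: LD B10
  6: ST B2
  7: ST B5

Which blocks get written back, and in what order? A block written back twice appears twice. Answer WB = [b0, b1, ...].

WB = [9, 10]

0: W B10 → L2 miss [D]
1: W B9 → L1 miss [D]
2: R B1 → L1 miss wb→B9 [-]
3: W B8 → L0 miss [D]
4: R B10 → L2 hit [D]
5: R B10 → L2 hit [D]
6: W B2 → L2 miss wb→B10 [D]
7: W B5 → L1 miss [D]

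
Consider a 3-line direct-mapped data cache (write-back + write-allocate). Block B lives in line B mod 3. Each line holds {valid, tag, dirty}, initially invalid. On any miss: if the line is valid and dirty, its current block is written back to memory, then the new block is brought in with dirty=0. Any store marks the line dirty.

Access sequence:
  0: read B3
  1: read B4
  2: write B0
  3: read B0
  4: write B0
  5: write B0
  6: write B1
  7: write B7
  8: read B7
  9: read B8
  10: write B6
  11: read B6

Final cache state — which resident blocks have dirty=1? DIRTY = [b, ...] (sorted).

DIRTY = [6, 7]

0: R B3 -> L0 miss  d=-]
1: R B4 -> L1 miss  d=-]
2: W B0 -> L0 miss  d=D]
3: R B0 -> L0 hit  d=D]
4: W B0 -> L0 hit  d=D]
5: W B0 -> L0 hit  d=D]
6: W B1 -> L1 miss  d=D]
7: W B7 -> L1 miss wb->B1  d=D]
8: R B7 -> L1 hit  d=D]
9: R B8 -> L2 miss  d=-]
10: W B6 -> L0 miss wb->B0  d=D]
11: R B6 -> L0 hit  d=D]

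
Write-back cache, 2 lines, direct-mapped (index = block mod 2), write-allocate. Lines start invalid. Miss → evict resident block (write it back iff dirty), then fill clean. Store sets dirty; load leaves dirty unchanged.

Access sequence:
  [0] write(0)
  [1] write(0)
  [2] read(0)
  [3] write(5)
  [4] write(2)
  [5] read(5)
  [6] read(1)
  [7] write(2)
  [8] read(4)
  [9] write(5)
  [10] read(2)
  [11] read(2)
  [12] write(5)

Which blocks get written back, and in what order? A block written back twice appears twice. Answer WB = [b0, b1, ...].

WB = [0, 5, 2]

  0 | W B0 → L0 miss [D]
  1 | W B0 → L0 hit [D]
  2 | R B0 → L0 hit [D]
  3 | W B5 → L1 miss [D]
  4 | W B2 → L0 miss wb→B0 [D]
  5 | R B5 → L1 hit [D]
  6 | R B1 → L1 miss wb→B5 [-]
  7 | W B2 → L0 hit [D]
  8 | R B4 → L0 miss wb→B2 [-]
  9 | W B5 → L1 miss [D]
  10 | R B2 → L0 miss [-]
  11 | R B2 → L0 hit [-]
  12 | W B5 → L1 hit [D]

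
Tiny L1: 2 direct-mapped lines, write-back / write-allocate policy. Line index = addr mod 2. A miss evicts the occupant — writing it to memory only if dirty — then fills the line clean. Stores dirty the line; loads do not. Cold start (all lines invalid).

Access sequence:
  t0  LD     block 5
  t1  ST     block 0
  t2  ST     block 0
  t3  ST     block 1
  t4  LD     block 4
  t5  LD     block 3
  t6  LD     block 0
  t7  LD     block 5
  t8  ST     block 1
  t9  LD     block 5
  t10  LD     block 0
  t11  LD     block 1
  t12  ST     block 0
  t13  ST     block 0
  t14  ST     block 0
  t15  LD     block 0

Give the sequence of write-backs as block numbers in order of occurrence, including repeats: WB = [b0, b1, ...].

  0 | R B5 → L1 miss [-]
  1 | W B0 → L0 miss [D]
  2 | W B0 → L0 hit [D]
  3 | W B1 → L1 miss [D]
  4 | R B4 → L0 miss wb→B0 [-]
  5 | R B3 → L1 miss wb→B1 [-]
  6 | R B0 → L0 miss [-]
  7 | R B5 → L1 miss [-]
  8 | W B1 → L1 miss [D]
  9 | R B5 → L1 miss wb→B1 [-]
  10 | R B0 → L0 hit [-]
  11 | R B1 → L1 miss [-]
  12 | W B0 → L0 hit [D]
  13 | W B0 → L0 hit [D]
  14 | W B0 → L0 hit [D]
  15 | R B0 → L0 hit [D]

WB = [0, 1, 1]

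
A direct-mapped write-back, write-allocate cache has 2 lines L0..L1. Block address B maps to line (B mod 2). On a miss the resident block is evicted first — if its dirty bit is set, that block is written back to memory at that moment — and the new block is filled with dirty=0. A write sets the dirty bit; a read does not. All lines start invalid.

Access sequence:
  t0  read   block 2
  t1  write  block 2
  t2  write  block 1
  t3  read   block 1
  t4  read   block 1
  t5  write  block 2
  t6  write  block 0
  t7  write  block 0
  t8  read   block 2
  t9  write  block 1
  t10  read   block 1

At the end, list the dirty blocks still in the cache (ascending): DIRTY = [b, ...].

0: R B2 -> L0 miss  d=-]
1: W B2 -> L0 hit  d=D]
2: W B1 -> L1 miss  d=D]
3: R B1 -> L1 hit  d=D]
4: R B1 -> L1 hit  d=D]
5: W B2 -> L0 hit  d=D]
6: W B0 -> L0 miss wb->B2  d=D]
7: W B0 -> L0 hit  d=D]
8: R B2 -> L0 miss wb->B0  d=-]
9: W B1 -> L1 hit  d=D]
10: R B1 -> L1 hit  d=D]

DIRTY = [1]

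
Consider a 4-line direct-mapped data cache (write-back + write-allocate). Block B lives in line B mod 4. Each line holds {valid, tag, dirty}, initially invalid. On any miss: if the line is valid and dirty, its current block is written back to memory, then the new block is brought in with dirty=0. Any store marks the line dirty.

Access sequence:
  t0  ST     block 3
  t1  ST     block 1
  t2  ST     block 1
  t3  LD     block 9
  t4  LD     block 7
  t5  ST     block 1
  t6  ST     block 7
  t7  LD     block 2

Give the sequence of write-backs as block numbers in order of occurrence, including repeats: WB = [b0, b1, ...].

WB = [1, 3]

0: W B3 → L3 miss [D]
1: W B1 → L1 miss [D]
2: W B1 → L1 hit [D]
3: R B9 → L1 miss wb→B1 [-]
4: R B7 → L3 miss wb→B3 [-]
5: W B1 → L1 miss [D]
6: W B7 → L3 hit [D]
7: R B2 → L2 miss [-]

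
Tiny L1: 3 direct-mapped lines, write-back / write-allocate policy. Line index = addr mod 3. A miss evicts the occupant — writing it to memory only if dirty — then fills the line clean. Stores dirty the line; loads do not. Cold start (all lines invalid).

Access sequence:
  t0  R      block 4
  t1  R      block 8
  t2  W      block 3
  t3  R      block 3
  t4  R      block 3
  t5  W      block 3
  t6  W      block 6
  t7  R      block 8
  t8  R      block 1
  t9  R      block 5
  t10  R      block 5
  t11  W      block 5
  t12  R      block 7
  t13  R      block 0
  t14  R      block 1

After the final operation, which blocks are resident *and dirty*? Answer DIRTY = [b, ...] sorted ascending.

DIRTY = [5]

  0 | R B4 → L1 miss [-]
  1 | R B8 → L2 miss [-]
  2 | W B3 → L0 miss [D]
  3 | R B3 → L0 hit [D]
  4 | R B3 → L0 hit [D]
  5 | W B3 → L0 hit [D]
  6 | W B6 → L0 miss wb→B3 [D]
  7 | R B8 → L2 hit [-]
  8 | R B1 → L1 miss [-]
  9 | R B5 → L2 miss [-]
  10 | R B5 → L2 hit [-]
  11 | W B5 → L2 hit [D]
  12 | R B7 → L1 miss [-]
  13 | R B0 → L0 miss wb→B6 [-]
  14 | R B1 → L1 miss [-]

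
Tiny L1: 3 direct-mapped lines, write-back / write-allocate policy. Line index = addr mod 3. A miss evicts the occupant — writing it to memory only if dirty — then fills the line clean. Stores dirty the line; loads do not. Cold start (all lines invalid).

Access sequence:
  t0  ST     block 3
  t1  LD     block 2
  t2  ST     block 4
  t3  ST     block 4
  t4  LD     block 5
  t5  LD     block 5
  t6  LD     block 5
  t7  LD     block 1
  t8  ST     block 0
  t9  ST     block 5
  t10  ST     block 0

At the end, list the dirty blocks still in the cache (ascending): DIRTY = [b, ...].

DIRTY = [0, 5]

0: W B3 → L0 miss [D]
1: R B2 → L2 miss [-]
2: W B4 → L1 miss [D]
3: W B4 → L1 hit [D]
4: R B5 → L2 miss [-]
5: R B5 → L2 hit [-]
6: R B5 → L2 hit [-]
7: R B1 → L1 miss wb→B4 [-]
8: W B0 → L0 miss wb→B3 [D]
9: W B5 → L2 hit [D]
10: W B0 → L0 hit [D]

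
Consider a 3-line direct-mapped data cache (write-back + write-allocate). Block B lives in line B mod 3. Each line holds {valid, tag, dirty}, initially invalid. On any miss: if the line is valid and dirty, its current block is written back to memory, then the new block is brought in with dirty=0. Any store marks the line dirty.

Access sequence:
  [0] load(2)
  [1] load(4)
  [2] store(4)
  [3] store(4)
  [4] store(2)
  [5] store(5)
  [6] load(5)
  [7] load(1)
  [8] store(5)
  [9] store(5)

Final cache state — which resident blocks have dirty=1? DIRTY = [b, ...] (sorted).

DIRTY = [5]

  0 | R B2 → L2 miss [-]
  1 | R B4 → L1 miss [-]
  2 | W B4 → L1 hit [D]
  3 | W B4 → L1 hit [D]
  4 | W B2 → L2 hit [D]
  5 | W B5 → L2 miss wb→B2 [D]
  6 | R B5 → L2 hit [D]
  7 | R B1 → L1 miss wb→B4 [-]
  8 | W B5 → L2 hit [D]
  9 | W B5 → L2 hit [D]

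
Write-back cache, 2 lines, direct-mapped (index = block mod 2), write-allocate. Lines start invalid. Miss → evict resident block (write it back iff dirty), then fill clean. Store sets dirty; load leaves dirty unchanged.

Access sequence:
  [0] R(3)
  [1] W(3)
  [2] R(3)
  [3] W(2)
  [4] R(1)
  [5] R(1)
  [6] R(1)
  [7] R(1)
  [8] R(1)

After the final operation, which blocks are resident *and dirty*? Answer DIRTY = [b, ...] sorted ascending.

DIRTY = [2]

0: R B3 -> L1 miss  d=-]
1: W B3 -> L1 hit  d=D]
2: R B3 -> L1 hit  d=D]
3: W B2 -> L0 miss  d=D]
4: R B1 -> L1 miss wb->B3  d=-]
5: R B1 -> L1 hit  d=-]
6: R B1 -> L1 hit  d=-]
7: R B1 -> L1 hit  d=-]
8: R B1 -> L1 hit  d=-]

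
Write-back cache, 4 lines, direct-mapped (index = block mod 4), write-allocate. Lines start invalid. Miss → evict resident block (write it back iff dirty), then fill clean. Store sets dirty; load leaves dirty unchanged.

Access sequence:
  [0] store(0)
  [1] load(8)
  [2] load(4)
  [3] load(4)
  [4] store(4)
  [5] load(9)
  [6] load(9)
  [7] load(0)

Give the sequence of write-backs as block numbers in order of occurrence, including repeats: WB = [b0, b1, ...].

0: W B0 → L0 miss [D]
1: R B8 → L0 miss wb→B0 [-]
2: R B4 → L0 miss [-]
3: R B4 → L0 hit [-]
4: W B4 → L0 hit [D]
5: R B9 → L1 miss [-]
6: R B9 → L1 hit [-]
7: R B0 → L0 miss wb→B4 [-]

WB = [0, 4]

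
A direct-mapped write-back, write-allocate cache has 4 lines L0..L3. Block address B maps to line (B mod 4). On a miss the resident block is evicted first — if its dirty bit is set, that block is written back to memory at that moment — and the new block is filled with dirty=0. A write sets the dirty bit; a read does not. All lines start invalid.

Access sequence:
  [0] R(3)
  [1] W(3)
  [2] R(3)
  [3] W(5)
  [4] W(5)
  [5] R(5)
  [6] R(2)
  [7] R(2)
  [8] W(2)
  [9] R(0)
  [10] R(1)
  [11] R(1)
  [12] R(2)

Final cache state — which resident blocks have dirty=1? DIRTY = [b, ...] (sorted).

0: R B3 -> L3 miss  d=-]
1: W B3 -> L3 hit  d=D]
2: R B3 -> L3 hit  d=D]
3: W B5 -> L1 miss  d=D]
4: W B5 -> L1 hit  d=D]
5: R B5 -> L1 hit  d=D]
6: R B2 -> L2 miss  d=-]
7: R B2 -> L2 hit  d=-]
8: W B2 -> L2 hit  d=D]
9: R B0 -> L0 miss  d=-]
10: R B1 -> L1 miss wb->B5  d=-]
11: R B1 -> L1 hit  d=-]
12: R B2 -> L2 hit  d=D]

DIRTY = [2, 3]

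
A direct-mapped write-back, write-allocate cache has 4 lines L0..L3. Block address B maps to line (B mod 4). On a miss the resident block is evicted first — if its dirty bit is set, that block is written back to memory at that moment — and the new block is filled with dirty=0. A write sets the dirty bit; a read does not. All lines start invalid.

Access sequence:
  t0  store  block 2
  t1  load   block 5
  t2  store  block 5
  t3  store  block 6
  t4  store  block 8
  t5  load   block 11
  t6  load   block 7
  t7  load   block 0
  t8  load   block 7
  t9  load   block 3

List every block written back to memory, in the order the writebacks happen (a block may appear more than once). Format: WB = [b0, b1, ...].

WB = [2, 8]

0: W B2 -> L2 miss  d=D]
1: R B5 -> L1 miss  d=-]
2: W B5 -> L1 hit  d=D]
3: W B6 -> L2 miss wb->B2  d=D]
4: W B8 -> L0 miss  d=D]
5: R B11 -> L3 miss  d=-]
6: R B7 -> L3 miss  d=-]
7: R B0 -> L0 miss wb->B8  d=-]
8: R B7 -> L3 hit  d=-]
9: R B3 -> L3 miss  d=-]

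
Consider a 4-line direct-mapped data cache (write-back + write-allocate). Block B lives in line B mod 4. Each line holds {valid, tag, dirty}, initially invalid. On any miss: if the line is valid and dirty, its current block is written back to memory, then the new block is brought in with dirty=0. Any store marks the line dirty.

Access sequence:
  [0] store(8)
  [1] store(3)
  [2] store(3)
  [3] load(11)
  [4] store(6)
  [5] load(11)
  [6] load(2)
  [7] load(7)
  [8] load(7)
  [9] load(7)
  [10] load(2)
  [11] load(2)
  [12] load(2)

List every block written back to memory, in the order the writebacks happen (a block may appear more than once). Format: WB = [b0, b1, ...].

WB = [3, 6]

0: W B8 -> L0 miss  d=D]
1: W B3 -> L3 miss  d=D]
2: W B3 -> L3 hit  d=D]
3: R B11 -> L3 miss wb->B3  d=-]
4: W B6 -> L2 miss  d=D]
5: R B11 -> L3 hit  d=-]
6: R B2 -> L2 miss wb->B6  d=-]
7: R B7 -> L3 miss  d=-]
8: R B7 -> L3 hit  d=-]
9: R B7 -> L3 hit  d=-]
10: R B2 -> L2 hit  d=-]
11: R B2 -> L2 hit  d=-]
12: R B2 -> L2 hit  d=-]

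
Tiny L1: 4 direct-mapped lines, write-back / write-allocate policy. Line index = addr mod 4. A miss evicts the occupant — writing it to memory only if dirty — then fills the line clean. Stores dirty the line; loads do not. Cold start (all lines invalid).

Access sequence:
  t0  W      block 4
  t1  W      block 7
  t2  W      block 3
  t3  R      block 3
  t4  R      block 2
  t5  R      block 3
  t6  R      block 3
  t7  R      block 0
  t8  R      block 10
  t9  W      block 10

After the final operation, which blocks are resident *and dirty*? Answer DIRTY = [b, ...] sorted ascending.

DIRTY = [3, 10]

0: W B4 -> L0 miss  d=D]
1: W B7 -> L3 miss  d=D]
2: W B3 -> L3 miss wb->B7  d=D]
3: R B3 -> L3 hit  d=D]
4: R B2 -> L2 miss  d=-]
5: R B3 -> L3 hit  d=D]
6: R B3 -> L3 hit  d=D]
7: R B0 -> L0 miss wb->B4  d=-]
8: R B10 -> L2 miss  d=-]
9: W B10 -> L2 hit  d=D]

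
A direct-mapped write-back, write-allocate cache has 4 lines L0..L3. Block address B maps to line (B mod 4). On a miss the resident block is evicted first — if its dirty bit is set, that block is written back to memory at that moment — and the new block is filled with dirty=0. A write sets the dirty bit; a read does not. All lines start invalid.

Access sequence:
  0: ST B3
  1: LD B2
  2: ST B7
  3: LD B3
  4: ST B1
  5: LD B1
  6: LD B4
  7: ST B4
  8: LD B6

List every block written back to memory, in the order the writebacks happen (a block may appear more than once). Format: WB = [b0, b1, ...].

WB = [3, 7]

  0 | W B3 → L3 miss [D]
  1 | R B2 → L2 miss [-]
  2 | W B7 → L3 miss wb→B3 [D]
  3 | R B3 → L3 miss wb→B7 [-]
  4 | W B1 → L1 miss [D]
  5 | R B1 → L1 hit [D]
  6 | R B4 → L0 miss [-]
  7 | W B4 → L0 hit [D]
  8 | R B6 → L2 miss [-]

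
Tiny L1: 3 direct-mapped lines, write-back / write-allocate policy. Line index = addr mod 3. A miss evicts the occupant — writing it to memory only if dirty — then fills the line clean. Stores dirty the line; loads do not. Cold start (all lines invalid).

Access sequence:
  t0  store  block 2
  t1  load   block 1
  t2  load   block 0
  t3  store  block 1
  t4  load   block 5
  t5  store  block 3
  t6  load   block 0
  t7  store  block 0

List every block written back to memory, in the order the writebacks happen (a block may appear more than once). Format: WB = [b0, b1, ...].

  0 | W B2 → L2 miss [D]
  1 | R B1 → L1 miss [-]
  2 | R B0 → L0 miss [-]
  3 | W B1 → L1 hit [D]
  4 | R B5 → L2 miss wb→B2 [-]
  5 | W B3 → L0 miss [D]
  6 | R B0 → L0 miss wb→B3 [-]
  7 | W B0 → L0 hit [D]

WB = [2, 3]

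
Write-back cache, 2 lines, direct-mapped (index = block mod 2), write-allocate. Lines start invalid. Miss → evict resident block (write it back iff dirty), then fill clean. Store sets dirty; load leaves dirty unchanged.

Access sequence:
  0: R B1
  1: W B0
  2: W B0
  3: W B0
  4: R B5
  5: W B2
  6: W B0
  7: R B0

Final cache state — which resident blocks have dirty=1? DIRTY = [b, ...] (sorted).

  0 | R B1 → L1 miss [-]
  1 | W B0 → L0 miss [D]
  2 | W B0 → L0 hit [D]
  3 | W B0 → L0 hit [D]
  4 | R B5 → L1 miss [-]
  5 | W B2 → L0 miss wb→B0 [D]
  6 | W B0 → L0 miss wb→B2 [D]
  7 | R B0 → L0 hit [D]

DIRTY = [0]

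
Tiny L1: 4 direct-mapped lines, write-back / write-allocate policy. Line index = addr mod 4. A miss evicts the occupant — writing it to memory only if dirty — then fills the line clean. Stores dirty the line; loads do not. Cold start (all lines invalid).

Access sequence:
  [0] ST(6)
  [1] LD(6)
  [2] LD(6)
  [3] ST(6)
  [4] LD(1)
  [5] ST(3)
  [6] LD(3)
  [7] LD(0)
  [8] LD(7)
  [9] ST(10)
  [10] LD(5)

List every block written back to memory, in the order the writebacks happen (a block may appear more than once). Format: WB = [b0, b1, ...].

0: W B6 -> L2 miss  d=D]
1: R B6 -> L2 hit  d=D]
2: R B6 -> L2 hit  d=D]
3: W B6 -> L2 hit  d=D]
4: R B1 -> L1 miss  d=-]
5: W B3 -> L3 miss  d=D]
6: R B3 -> L3 hit  d=D]
7: R B0 -> L0 miss  d=-]
8: R B7 -> L3 miss wb->B3  d=-]
9: W B10 -> L2 miss wb->B6  d=D]
10: R B5 -> L1 miss  d=-]

WB = [3, 6]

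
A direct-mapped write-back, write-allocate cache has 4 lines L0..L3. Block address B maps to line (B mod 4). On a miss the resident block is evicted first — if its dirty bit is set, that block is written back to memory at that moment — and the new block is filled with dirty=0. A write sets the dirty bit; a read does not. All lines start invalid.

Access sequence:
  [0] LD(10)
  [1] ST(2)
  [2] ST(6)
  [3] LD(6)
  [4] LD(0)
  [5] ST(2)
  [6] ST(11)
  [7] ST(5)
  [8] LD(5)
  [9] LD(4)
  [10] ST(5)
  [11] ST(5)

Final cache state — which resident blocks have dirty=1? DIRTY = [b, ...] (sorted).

  0 | R B10 → L2 miss [-]
  1 | W B2 → L2 miss [D]
  2 | W B6 → L2 miss wb→B2 [D]
  3 | R B6 → L2 hit [D]
  4 | R B0 → L0 miss [-]
  5 | W B2 → L2 miss wb→B6 [D]
  6 | W B11 → L3 miss [D]
  7 | W B5 → L1 miss [D]
  8 | R B5 → L1 hit [D]
  9 | R B4 → L0 miss [-]
  10 | W B5 → L1 hit [D]
  11 | W B5 → L1 hit [D]

DIRTY = [2, 5, 11]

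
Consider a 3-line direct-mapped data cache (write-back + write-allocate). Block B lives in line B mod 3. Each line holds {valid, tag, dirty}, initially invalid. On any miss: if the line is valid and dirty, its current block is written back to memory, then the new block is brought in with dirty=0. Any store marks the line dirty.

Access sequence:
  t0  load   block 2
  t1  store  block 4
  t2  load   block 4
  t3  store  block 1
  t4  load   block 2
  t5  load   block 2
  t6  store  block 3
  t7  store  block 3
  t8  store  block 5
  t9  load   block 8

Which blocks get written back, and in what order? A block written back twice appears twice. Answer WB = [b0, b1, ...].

0: R B2 -> L2 miss  d=-]
1: W B4 -> L1 miss  d=D]
2: R B4 -> L1 hit  d=D]
3: W B1 -> L1 miss wb->B4  d=D]
4: R B2 -> L2 hit  d=-]
5: R B2 -> L2 hit  d=-]
6: W B3 -> L0 miss  d=D]
7: W B3 -> L0 hit  d=D]
8: W B5 -> L2 miss  d=D]
9: R B8 -> L2 miss wb->B5  d=-]

WB = [4, 5]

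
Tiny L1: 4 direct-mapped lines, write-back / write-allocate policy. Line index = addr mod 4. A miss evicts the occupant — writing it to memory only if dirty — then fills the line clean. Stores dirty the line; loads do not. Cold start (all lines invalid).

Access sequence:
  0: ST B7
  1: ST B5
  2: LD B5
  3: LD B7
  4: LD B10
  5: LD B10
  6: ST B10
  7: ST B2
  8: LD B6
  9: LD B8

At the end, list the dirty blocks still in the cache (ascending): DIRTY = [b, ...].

DIRTY = [5, 7]

  0 | W B7 → L3 miss [D]
  1 | W B5 → L1 miss [D]
  2 | R B5 → L1 hit [D]
  3 | R B7 → L3 hit [D]
  4 | R B10 → L2 miss [-]
  5 | R B10 → L2 hit [-]
  6 | W B10 → L2 hit [D]
  7 | W B2 → L2 miss wb→B10 [D]
  8 | R B6 → L2 miss wb→B2 [-]
  9 | R B8 → L0 miss [-]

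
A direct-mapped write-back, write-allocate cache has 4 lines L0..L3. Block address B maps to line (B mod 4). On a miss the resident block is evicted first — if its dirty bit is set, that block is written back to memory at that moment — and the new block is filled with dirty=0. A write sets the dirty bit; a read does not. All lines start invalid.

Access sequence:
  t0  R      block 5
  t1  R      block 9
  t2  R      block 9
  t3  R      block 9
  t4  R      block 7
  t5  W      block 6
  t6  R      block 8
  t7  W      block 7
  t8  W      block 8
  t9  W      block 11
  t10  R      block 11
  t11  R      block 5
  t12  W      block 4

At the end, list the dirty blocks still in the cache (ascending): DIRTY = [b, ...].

DIRTY = [4, 6, 11]

0: R B5 → L1 miss [-]
1: R B9 → L1 miss [-]
2: R B9 → L1 hit [-]
3: R B9 → L1 hit [-]
4: R B7 → L3 miss [-]
5: W B6 → L2 miss [D]
6: R B8 → L0 miss [-]
7: W B7 → L3 hit [D]
8: W B8 → L0 hit [D]
9: W B11 → L3 miss wb→B7 [D]
10: R B11 → L3 hit [D]
11: R B5 → L1 miss [-]
12: W B4 → L0 miss wb→B8 [D]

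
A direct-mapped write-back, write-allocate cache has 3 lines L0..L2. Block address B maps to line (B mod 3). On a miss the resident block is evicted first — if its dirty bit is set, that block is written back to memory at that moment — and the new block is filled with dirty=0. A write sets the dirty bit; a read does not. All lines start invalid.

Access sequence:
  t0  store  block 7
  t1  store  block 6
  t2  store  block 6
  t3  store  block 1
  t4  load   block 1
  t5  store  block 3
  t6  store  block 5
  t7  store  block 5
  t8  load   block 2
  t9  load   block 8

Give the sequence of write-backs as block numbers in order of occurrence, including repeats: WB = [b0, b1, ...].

WB = [7, 6, 5]

0: W B7 -> L1 miss  d=D]
1: W B6 -> L0 miss  d=D]
2: W B6 -> L0 hit  d=D]
3: W B1 -> L1 miss wb->B7  d=D]
4: R B1 -> L1 hit  d=D]
5: W B3 -> L0 miss wb->B6  d=D]
6: W B5 -> L2 miss  d=D]
7: W B5 -> L2 hit  d=D]
8: R B2 -> L2 miss wb->B5  d=-]
9: R B8 -> L2 miss  d=-]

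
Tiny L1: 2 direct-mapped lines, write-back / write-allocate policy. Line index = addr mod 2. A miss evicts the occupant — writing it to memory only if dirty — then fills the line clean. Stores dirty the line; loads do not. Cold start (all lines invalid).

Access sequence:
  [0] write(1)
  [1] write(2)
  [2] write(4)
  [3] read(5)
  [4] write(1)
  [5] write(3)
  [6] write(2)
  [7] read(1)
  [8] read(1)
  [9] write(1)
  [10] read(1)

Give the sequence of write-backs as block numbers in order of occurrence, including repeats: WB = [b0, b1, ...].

WB = [2, 1, 1, 4, 3]

0: W B1 -> L1 miss  d=D]
1: W B2 -> L0 miss  d=D]
2: W B4 -> L0 miss wb->B2  d=D]
3: R B5 -> L1 miss wb->B1  d=-]
4: W B1 -> L1 miss  d=D]
5: W B3 -> L1 miss wb->B1  d=D]
6: W B2 -> L0 miss wb->B4  d=D]
7: R B1 -> L1 miss wb->B3  d=-]
8: R B1 -> L1 hit  d=-]
9: W B1 -> L1 hit  d=D]
10: R B1 -> L1 hit  d=D]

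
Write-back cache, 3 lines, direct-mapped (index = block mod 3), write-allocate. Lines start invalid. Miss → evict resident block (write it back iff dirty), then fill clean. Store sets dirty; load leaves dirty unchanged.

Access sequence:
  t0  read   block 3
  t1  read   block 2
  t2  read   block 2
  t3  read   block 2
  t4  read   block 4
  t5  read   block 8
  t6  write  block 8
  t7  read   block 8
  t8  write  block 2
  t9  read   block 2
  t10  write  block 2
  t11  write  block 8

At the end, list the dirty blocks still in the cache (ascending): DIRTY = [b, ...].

DIRTY = [8]

0: R B3 -> L0 miss  d=-]
1: R B2 -> L2 miss  d=-]
2: R B2 -> L2 hit  d=-]
3: R B2 -> L2 hit  d=-]
4: R B4 -> L1 miss  d=-]
5: R B8 -> L2 miss  d=-]
6: W B8 -> L2 hit  d=D]
7: R B8 -> L2 hit  d=D]
8: W B2 -> L2 miss wb->B8  d=D]
9: R B2 -> L2 hit  d=D]
10: W B2 -> L2 hit  d=D]
11: W B8 -> L2 miss wb->B2  d=D]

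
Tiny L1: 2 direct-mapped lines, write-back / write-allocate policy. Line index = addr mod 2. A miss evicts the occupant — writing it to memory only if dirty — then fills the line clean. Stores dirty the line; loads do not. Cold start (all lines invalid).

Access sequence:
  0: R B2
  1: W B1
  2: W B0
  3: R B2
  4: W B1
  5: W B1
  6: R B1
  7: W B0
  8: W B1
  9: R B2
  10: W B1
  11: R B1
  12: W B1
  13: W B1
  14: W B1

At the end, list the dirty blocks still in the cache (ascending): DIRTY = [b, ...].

  0 | R B2 → L0 miss [-]
  1 | W B1 → L1 miss [D]
  2 | W B0 → L0 miss [D]
  3 | R B2 → L0 miss wb→B0 [-]
  4 | W B1 → L1 hit [D]
  5 | W B1 → L1 hit [D]
  6 | R B1 → L1 hit [D]
  7 | W B0 → L0 miss [D]
  8 | W B1 → L1 hit [D]
  9 | R B2 → L0 miss wb→B0 [-]
  10 | W B1 → L1 hit [D]
  11 | R B1 → L1 hit [D]
  12 | W B1 → L1 hit [D]
  13 | W B1 → L1 hit [D]
  14 | W B1 → L1 hit [D]

DIRTY = [1]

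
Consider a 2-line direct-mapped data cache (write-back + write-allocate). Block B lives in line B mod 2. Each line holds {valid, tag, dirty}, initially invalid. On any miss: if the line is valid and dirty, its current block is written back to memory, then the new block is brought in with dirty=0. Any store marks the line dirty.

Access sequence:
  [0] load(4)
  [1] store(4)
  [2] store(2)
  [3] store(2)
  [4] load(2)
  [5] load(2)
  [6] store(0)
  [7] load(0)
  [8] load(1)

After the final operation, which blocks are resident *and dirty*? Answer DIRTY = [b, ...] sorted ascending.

DIRTY = [0]

  0 | R B4 → L0 miss [-]
  1 | W B4 → L0 hit [D]
  2 | W B2 → L0 miss wb→B4 [D]
  3 | W B2 → L0 hit [D]
  4 | R B2 → L0 hit [D]
  5 | R B2 → L0 hit [D]
  6 | W B0 → L0 miss wb→B2 [D]
  7 | R B0 → L0 hit [D]
  8 | R B1 → L1 miss [-]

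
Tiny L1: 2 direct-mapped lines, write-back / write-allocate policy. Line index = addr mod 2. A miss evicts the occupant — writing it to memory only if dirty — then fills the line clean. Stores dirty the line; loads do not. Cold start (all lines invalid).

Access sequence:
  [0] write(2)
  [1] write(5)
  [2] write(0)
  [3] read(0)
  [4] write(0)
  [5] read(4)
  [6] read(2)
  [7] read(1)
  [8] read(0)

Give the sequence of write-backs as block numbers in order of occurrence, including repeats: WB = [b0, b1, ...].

WB = [2, 0, 5]

0: W B2 → L0 miss [D]
1: W B5 → L1 miss [D]
2: W B0 → L0 miss wb→B2 [D]
3: R B0 → L0 hit [D]
4: W B0 → L0 hit [D]
5: R B4 → L0 miss wb→B0 [-]
6: R B2 → L0 miss [-]
7: R B1 → L1 miss wb→B5 [-]
8: R B0 → L0 miss [-]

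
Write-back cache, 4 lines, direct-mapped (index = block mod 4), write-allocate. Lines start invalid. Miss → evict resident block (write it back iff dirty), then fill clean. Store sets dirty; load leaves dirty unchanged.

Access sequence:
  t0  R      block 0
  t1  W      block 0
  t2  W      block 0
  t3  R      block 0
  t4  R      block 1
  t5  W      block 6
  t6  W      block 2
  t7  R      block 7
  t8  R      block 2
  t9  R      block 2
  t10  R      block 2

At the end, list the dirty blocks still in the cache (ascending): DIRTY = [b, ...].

DIRTY = [0, 2]

  0 | R B0 → L0 miss [-]
  1 | W B0 → L0 hit [D]
  2 | W B0 → L0 hit [D]
  3 | R B0 → L0 hit [D]
  4 | R B1 → L1 miss [-]
  5 | W B6 → L2 miss [D]
  6 | W B2 → L2 miss wb→B6 [D]
  7 | R B7 → L3 miss [-]
  8 | R B2 → L2 hit [D]
  9 | R B2 → L2 hit [D]
  10 | R B2 → L2 hit [D]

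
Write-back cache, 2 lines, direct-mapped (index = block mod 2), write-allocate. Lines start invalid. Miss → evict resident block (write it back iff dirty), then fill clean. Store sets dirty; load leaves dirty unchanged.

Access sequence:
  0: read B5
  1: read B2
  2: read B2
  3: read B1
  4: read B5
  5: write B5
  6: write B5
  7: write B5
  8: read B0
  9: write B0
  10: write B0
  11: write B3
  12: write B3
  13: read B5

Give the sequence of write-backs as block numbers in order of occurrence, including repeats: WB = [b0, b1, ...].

0: R B5 -> L1 miss  d=-]
1: R B2 -> L0 miss  d=-]
2: R B2 -> L0 hit  d=-]
3: R B1 -> L1 miss  d=-]
4: R B5 -> L1 miss  d=-]
5: W B5 -> L1 hit  d=D]
6: W B5 -> L1 hit  d=D]
7: W B5 -> L1 hit  d=D]
8: R B0 -> L0 miss  d=-]
9: W B0 -> L0 hit  d=D]
10: W B0 -> L0 hit  d=D]
11: W B3 -> L1 miss wb->B5  d=D]
12: W B3 -> L1 hit  d=D]
13: R B5 -> L1 miss wb->B3  d=-]

WB = [5, 3]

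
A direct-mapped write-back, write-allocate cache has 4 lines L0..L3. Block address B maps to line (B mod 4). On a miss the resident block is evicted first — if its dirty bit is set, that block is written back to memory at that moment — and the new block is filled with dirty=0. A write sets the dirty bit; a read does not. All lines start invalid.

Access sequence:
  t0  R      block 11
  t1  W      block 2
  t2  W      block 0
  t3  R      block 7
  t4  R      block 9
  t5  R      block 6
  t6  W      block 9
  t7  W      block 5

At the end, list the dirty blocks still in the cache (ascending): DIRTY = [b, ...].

0: R B11 -> L3 miss  d=-]
1: W B2 -> L2 miss  d=D]
2: W B0 -> L0 miss  d=D]
3: R B7 -> L3 miss  d=-]
4: R B9 -> L1 miss  d=-]
5: R B6 -> L2 miss wb->B2  d=-]
6: W B9 -> L1 hit  d=D]
7: W B5 -> L1 miss wb->B9  d=D]

DIRTY = [0, 5]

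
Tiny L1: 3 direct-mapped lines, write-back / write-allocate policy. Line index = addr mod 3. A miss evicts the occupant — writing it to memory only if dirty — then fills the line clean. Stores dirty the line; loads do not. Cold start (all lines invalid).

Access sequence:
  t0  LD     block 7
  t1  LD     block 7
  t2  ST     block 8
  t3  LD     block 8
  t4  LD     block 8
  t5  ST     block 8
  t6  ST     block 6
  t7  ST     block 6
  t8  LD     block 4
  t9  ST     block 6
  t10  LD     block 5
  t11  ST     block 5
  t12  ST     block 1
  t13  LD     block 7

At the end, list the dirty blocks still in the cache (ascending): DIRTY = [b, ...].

0: R B7 → L1 miss [-]
1: R B7 → L1 hit [-]
2: W B8 → L2 miss [D]
3: R B8 → L2 hit [D]
4: R B8 → L2 hit [D]
5: W B8 → L2 hit [D]
6: W B6 → L0 miss [D]
7: W B6 → L0 hit [D]
8: R B4 → L1 miss [-]
9: W B6 → L0 hit [D]
10: R B5 → L2 miss wb→B8 [-]
11: W B5 → L2 hit [D]
12: W B1 → L1 miss [D]
13: R B7 → L1 miss wb→B1 [-]

DIRTY = [5, 6]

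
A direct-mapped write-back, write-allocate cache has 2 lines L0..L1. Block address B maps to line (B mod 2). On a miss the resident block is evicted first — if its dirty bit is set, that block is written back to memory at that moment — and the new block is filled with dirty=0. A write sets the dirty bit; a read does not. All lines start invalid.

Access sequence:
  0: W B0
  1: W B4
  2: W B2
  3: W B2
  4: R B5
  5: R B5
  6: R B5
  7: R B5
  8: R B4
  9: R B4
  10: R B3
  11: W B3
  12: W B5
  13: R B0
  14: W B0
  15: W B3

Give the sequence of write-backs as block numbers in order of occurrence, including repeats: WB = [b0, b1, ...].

  0 | W B0 → L0 miss [D]
  1 | W B4 → L0 miss wb→B0 [D]
  2 | W B2 → L0 miss wb→B4 [D]
  3 | W B2 → L0 hit [D]
  4 | R B5 → L1 miss [-]
  5 | R B5 → L1 hit [-]
  6 | R B5 → L1 hit [-]
  7 | R B5 → L1 hit [-]
  8 | R B4 → L0 miss wb→B2 [-]
  9 | R B4 → L0 hit [-]
  10 | R B3 → L1 miss [-]
  11 | W B3 → L1 hit [D]
  12 | W B5 → L1 miss wb→B3 [D]
  13 | R B0 → L0 miss [-]
  14 | W B0 → L0 hit [D]
  15 | W B3 → L1 miss wb→B5 [D]

WB = [0, 4, 2, 3, 5]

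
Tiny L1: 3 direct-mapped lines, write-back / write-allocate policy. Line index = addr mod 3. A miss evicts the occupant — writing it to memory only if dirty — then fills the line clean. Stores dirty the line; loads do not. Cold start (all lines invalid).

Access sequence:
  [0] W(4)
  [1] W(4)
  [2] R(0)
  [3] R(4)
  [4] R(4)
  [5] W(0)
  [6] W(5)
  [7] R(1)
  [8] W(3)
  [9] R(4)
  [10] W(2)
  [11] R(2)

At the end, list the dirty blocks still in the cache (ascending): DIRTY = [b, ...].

DIRTY = [2, 3]

0: W B4 -> L1 miss  d=D]
1: W B4 -> L1 hit  d=D]
2: R B0 -> L0 miss  d=-]
3: R B4 -> L1 hit  d=D]
4: R B4 -> L1 hit  d=D]
5: W B0 -> L0 hit  d=D]
6: W B5 -> L2 miss  d=D]
7: R B1 -> L1 miss wb->B4  d=-]
8: W B3 -> L0 miss wb->B0  d=D]
9: R B4 -> L1 miss  d=-]
10: W B2 -> L2 miss wb->B5  d=D]
11: R B2 -> L2 hit  d=D]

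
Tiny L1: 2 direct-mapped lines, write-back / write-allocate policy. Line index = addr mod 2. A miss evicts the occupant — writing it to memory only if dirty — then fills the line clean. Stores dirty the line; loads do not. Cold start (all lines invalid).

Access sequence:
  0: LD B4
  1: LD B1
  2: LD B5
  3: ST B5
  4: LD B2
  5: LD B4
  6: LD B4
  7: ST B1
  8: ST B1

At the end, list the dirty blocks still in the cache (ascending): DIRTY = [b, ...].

DIRTY = [1]

0: R B4 -> L0 miss  d=-]
1: R B1 -> L1 miss  d=-]
2: R B5 -> L1 miss  d=-]
3: W B5 -> L1 hit  d=D]
4: R B2 -> L0 miss  d=-]
5: R B4 -> L0 miss  d=-]
6: R B4 -> L0 hit  d=-]
7: W B1 -> L1 miss wb->B5  d=D]
8: W B1 -> L1 hit  d=D]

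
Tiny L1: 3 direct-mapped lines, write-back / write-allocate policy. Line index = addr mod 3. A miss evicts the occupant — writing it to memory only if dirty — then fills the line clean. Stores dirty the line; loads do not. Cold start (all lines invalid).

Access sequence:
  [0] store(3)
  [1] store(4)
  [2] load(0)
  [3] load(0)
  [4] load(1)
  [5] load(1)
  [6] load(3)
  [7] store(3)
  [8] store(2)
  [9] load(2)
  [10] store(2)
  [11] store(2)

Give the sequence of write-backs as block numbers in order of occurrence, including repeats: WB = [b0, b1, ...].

  0 | W B3 → L0 miss [D]
  1 | W B4 → L1 miss [D]
  2 | R B0 → L0 miss wb→B3 [-]
  3 | R B0 → L0 hit [-]
  4 | R B1 → L1 miss wb→B4 [-]
  5 | R B1 → L1 hit [-]
  6 | R B3 → L0 miss [-]
  7 | W B3 → L0 hit [D]
  8 | W B2 → L2 miss [D]
  9 | R B2 → L2 hit [D]
  10 | W B2 → L2 hit [D]
  11 | W B2 → L2 hit [D]

WB = [3, 4]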